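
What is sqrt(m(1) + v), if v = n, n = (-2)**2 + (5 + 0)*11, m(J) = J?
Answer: 2*sqrt(15) ≈ 7.7460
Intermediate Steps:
n = 59 (n = 4 + 5*11 = 4 + 55 = 59)
v = 59
sqrt(m(1) + v) = sqrt(1 + 59) = sqrt(60) = 2*sqrt(15)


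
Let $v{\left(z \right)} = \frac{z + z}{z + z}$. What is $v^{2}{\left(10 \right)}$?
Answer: $1$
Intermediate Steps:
$v{\left(z \right)} = 1$ ($v{\left(z \right)} = \frac{2 z}{2 z} = 2 z \frac{1}{2 z} = 1$)
$v^{2}{\left(10 \right)} = 1^{2} = 1$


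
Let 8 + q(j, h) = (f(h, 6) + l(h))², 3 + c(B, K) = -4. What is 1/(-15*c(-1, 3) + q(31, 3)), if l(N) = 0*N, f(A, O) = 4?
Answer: 1/113 ≈ 0.0088496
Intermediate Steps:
c(B, K) = -7 (c(B, K) = -3 - 4 = -7)
l(N) = 0
q(j, h) = 8 (q(j, h) = -8 + (4 + 0)² = -8 + 4² = -8 + 16 = 8)
1/(-15*c(-1, 3) + q(31, 3)) = 1/(-15*(-7) + 8) = 1/(105 + 8) = 1/113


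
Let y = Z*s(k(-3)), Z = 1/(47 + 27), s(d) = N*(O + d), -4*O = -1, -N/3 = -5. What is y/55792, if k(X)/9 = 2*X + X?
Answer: -4845/16514432 ≈ -0.00029338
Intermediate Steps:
N = 15 (N = -3*(-5) = 15)
O = ¼ (O = -¼*(-1) = ¼ ≈ 0.25000)
k(X) = 27*X (k(X) = 9*(2*X + X) = 9*(3*X) = 27*X)
s(d) = 15/4 + 15*d (s(d) = 15*(¼ + d) = 15/4 + 15*d)
Z = 1/74 ≈ 0.013514
y = -4845/296 (y = (15/4 + 15*(27*(-3)))/74 = (15/4 + 15*(-81))/74 = (15/4 - 1215)/74 = (1/74)*(-4845/4) = -4845/296 ≈ -16.368)
y/55792 = -4845/296/55792 = -4845/296*1/55792 = -4845/16514432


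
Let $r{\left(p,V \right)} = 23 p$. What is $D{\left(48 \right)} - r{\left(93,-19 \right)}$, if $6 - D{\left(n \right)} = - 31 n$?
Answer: $-645$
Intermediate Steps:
$D{\left(n \right)} = 6 + 31 n$ ($D{\left(n \right)} = 6 - - 31 n = 6 + 31 n$)
$D{\left(48 \right)} - r{\left(93,-19 \right)} = \left(6 + 31 \cdot 48\right) - 23 \cdot 93 = \left(6 + 1488\right) - 2139 = 1494 - 2139 = -645$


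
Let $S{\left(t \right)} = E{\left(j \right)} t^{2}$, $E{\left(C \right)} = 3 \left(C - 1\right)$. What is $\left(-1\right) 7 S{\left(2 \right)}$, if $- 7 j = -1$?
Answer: $72$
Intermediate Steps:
$j = \frac{1}{7}$ ($j = \left(- \frac{1}{7}\right) \left(-1\right) = \frac{1}{7} \approx 0.14286$)
$E{\left(C \right)} = -3 + 3 C$ ($E{\left(C \right)} = 3 \left(-1 + C\right) = -3 + 3 C$)
$S{\left(t \right)} = - \frac{18 t^{2}}{7}$ ($S{\left(t \right)} = \left(-3 + 3 \cdot \frac{1}{7}\right) t^{2} = \left(-3 + \frac{3}{7}\right) t^{2} = - \frac{18 t^{2}}{7}$)
$\left(-1\right) 7 S{\left(2 \right)} = \left(-1\right) 7 \left(- \frac{18 \cdot 2^{2}}{7}\right) = - 7 \left(\left(- \frac{18}{7}\right) 4\right) = \left(-7\right) \left(- \frac{72}{7}\right) = 72$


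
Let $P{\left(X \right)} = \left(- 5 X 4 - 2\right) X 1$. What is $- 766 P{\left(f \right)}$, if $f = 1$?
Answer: $16852$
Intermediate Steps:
$P{\left(X \right)} = X \left(-2 - 20 X\right)$ ($P{\left(X \right)} = \left(- 5 \cdot 4 X - 2\right) X 1 = \left(- 20 X - 2\right) X 1 = \left(-2 - 20 X\right) X 1 = X \left(-2 - 20 X\right) 1 = X \left(-2 - 20 X\right)$)
$- 766 P{\left(f \right)} = - 766 \left(\left(-2\right) 1 \left(1 + 10 \cdot 1\right)\right) = - 766 \left(\left(-2\right) 1 \left(1 + 10\right)\right) = - 766 \left(\left(-2\right) 1 \cdot 11\right) = \left(-766\right) \left(-22\right) = 16852$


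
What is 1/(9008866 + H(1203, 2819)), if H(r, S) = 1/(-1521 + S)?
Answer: 1298/11693508069 ≈ 1.1100e-7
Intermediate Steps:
1/(9008866 + H(1203, 2819)) = 1/(9008866 + 1/(-1521 + 2819)) = 1/(9008866 + 1/1298) = 1/(11693508069/1298) = 1298/11693508069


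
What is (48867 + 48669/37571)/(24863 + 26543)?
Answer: 918015363/965687413 ≈ 0.95063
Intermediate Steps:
(48867 + 48669/37571)/(24863 + 26543) = (48867 + 48669*(1/37571))/51406 = (48867 + 48669/37571)*(1/51406) = (1836030726/37571)*(1/51406) = 918015363/965687413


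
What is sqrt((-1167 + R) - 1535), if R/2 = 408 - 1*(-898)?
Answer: 3*I*sqrt(10) ≈ 9.4868*I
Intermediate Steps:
R = 2612 (R = 2*(408 - 1*(-898)) = 2*(408 + 898) = 2*1306 = 2612)
sqrt((-1167 + R) - 1535) = sqrt((-1167 + 2612) - 1535) = sqrt(1445 - 1535) = sqrt(-90) = 3*I*sqrt(10)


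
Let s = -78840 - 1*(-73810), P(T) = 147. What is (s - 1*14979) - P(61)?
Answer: -20156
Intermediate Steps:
s = -5030 (s = -78840 + 73810 = -5030)
(s - 1*14979) - P(61) = (-5030 - 1*14979) - 1*147 = (-5030 - 14979) - 147 = -20009 - 147 = -20156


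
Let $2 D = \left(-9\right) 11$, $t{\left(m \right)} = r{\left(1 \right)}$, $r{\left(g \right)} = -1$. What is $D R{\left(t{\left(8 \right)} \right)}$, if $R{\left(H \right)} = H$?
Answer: $\frac{99}{2} \approx 49.5$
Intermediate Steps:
$t{\left(m \right)} = -1$
$D = - \frac{99}{2}$ ($D = \frac{\left(-9\right) 11}{2} = \frac{1}{2} \left(-99\right) = - \frac{99}{2} \approx -49.5$)
$D R{\left(t{\left(8 \right)} \right)} = \left(- \frac{99}{2}\right) \left(-1\right) = \frac{99}{2}$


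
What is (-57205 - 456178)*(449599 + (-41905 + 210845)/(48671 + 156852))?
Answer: -47438182852236111/205523 ≈ -2.3082e+11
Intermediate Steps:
(-57205 - 456178)*(449599 + (-41905 + 210845)/(48671 + 156852)) = -513383*(449599 + 168940/205523) = -513383*92403104217/205523 = -47438182852236111/205523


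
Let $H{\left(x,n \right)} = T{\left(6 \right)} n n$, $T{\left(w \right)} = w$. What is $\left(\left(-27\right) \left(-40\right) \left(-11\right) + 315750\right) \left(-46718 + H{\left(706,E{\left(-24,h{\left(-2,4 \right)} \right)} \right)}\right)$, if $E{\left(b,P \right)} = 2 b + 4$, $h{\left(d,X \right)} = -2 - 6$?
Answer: $-10666444740$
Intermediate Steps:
$h{\left(d,X \right)} = -8$ ($h{\left(d,X \right)} = -2 - 6 = -8$)
$E{\left(b,P \right)} = 4 + 2 b$
$H{\left(x,n \right)} = 6 n^{2}$ ($H{\left(x,n \right)} = 6 n n = 6 n^{2}$)
$\left(\left(-27\right) \left(-40\right) \left(-11\right) + 315750\right) \left(-46718 + H{\left(706,E{\left(-24,h{\left(-2,4 \right)} \right)} \right)}\right) = \left(\left(-27\right) \left(-40\right) \left(-11\right) + 315750\right) \left(-46718 + 6 \left(4 + 2 \left(-24\right)\right)^{2}\right) = \left(1080 \left(-11\right) + 315750\right) \left(-46718 + 6 \left(4 - 48\right)^{2}\right) = \left(-11880 + 315750\right) \left(-46718 + 6 \left(-44\right)^{2}\right) = 303870 \left(-46718 + 6 \cdot 1936\right) = 303870 \left(-46718 + 11616\right) = 303870 \left(-35102\right) = -10666444740$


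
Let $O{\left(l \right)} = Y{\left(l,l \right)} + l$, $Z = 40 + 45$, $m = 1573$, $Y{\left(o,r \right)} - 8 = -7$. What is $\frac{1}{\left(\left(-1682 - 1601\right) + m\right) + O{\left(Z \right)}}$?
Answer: $- \frac{1}{1624} \approx -0.00061576$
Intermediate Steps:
$Y{\left(o,r \right)} = 1$ ($Y{\left(o,r \right)} = 8 - 7 = 1$)
$Z = 85$
$O{\left(l \right)} = 1 + l$
$\frac{1}{\left(\left(-1682 - 1601\right) + m\right) + O{\left(Z \right)}} = \frac{1}{\left(\left(-1682 - 1601\right) + 1573\right) + \left(1 + 85\right)} = \frac{1}{\left(-3283 + 1573\right) + 86} = \frac{1}{-1710 + 86} = \frac{1}{-1624} = - \frac{1}{1624}$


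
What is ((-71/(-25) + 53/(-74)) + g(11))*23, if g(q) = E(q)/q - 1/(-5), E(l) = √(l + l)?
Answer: 98877/1850 + 23*√22/11 ≈ 63.254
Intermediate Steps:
E(l) = √2*√l (E(l) = √(2*l) = √2*√l)
g(q) = ⅕ + √2/√q (g(q) = (√2*√q)/q - 1/(-5) = √2/√q - 1*(-⅕) = √2/√q + ⅕ = ⅕ + √2/√q)
((-71/(-25) + 53/(-74)) + g(11))*23 = ((-71/(-25) + 53/(-74)) + (⅕ + √2/√11))*23 = ((-71*(-1/25) + 53*(-1/74)) + (⅕ + √2*(√11/11)))*23 = ((71/25 - 53/74) + (⅕ + √22/11))*23 = (3929/1850 + (⅕ + √22/11))*23 = (4299/1850 + √22/11)*23 = 98877/1850 + 23*√22/11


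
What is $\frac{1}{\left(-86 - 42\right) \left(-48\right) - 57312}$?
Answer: $- \frac{1}{51168} \approx -1.9543 \cdot 10^{-5}$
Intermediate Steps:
$\frac{1}{\left(-86 - 42\right) \left(-48\right) - 57312} = \frac{1}{\left(-128\right) \left(-48\right) - 57312} = \frac{1}{6144 - 57312} = \frac{1}{-51168} = - \frac{1}{51168}$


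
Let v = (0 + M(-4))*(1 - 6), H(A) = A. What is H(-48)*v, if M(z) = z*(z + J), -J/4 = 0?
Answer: 3840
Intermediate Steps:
J = 0 (J = -4*0 = 0)
M(z) = z**2 (M(z) = z*(z + 0) = z*z = z**2)
v = -80 (v = (0 + (-4)**2)*(1 - 6) = (0 + 16)*(-5) = 16*(-5) = -80)
H(-48)*v = -48*(-80) = 3840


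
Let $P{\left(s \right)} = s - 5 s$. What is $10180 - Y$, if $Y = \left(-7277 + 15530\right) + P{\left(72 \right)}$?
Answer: $2215$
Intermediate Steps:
$P{\left(s \right)} = - 4 s$
$Y = 7965$ ($Y = \left(-7277 + 15530\right) - 288 = 8253 - 288 = 7965$)
$10180 - Y = 10180 - 7965 = 2215$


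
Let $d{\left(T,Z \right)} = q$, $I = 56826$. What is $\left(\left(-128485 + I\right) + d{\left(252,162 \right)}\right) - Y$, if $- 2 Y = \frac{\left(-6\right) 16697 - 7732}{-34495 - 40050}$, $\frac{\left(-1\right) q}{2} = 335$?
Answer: $- \frac{5391711348}{74545} \approx -72328.0$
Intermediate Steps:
$q = -670$ ($q = \left(-2\right) 335 = -670$)
$d{\left(T,Z \right)} = -670$
$Y = - \frac{53957}{74545}$ ($Y = - \frac{\left(\left(-6\right) 16697 - 7732\right) \frac{1}{-34495 - 40050}}{2} = - \frac{\left(-100182 - 7732\right) \frac{1}{-74545}}{2} = - \frac{\left(-107914\right) \left(- \frac{1}{74545}\right)}{2} = \left(- \frac{1}{2}\right) \frac{107914}{74545} = - \frac{53957}{74545} \approx -0.72382$)
$\left(\left(-128485 + I\right) + d{\left(252,162 \right)}\right) - Y = \left(\left(-128485 + 56826\right) - 670\right) - - \frac{53957}{74545} = \left(-71659 - 670\right) + \frac{53957}{74545} = -72329 + \frac{53957}{74545} = - \frac{5391711348}{74545}$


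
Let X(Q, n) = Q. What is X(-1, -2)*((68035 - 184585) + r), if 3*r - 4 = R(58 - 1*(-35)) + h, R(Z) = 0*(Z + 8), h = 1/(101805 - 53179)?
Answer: 5667295465/48626 ≈ 1.1655e+5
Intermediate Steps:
h = 1/48626 ≈ 2.0565e-5
R(Z) = 0 (R(Z) = 0*(8 + Z) = 0)
r = 64835/48626 (r = 4/3 + (0 + 1/48626)/3 = 4/3 + (⅓)*(1/48626) = 4/3 + 1/145878 = 64835/48626 ≈ 1.3333)
X(-1, -2)*((68035 - 184585) + r) = -((68035 - 184585) + 64835/48626) = -(-116550 + 64835/48626) = -1*(-5667295465/48626) = 5667295465/48626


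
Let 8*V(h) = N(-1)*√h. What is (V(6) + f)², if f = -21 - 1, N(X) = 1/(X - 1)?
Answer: (352 + √6)²/256 ≈ 490.76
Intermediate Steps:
N(X) = 1/(-1 + X)
V(h) = -√h/16 (V(h) = (√h/(-1 - 1))/8 = (√h/(-2))/8 = (-√h/2)/8 = -√h/16)
f = -22
(V(6) + f)² = (-√6/16 - 22)² = (-22 - √6/16)²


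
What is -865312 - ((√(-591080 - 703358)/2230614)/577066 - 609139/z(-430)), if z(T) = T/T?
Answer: -256173 - I*√1294438/1287211498524 ≈ -2.5617e+5 - 8.8387e-10*I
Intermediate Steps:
z(T) = 1
-865312 - ((√(-591080 - 703358)/2230614)/577066 - 609139/z(-430)) = -865312 - ((√(-591080 - 703358)/2230614)/577066 - 609139/1) = -865312 - ((√(-1294438)*(1/2230614))*(1/577066) - 609139*1) = -865312 - (((I*√1294438)*(1/2230614))*(1/577066) - 609139) = -865312 - ((I*√1294438/2230614)*(1/577066) - 609139) = -865312 - (I*√1294438/1287211498524 - 609139) = -865312 - (-609139 + I*√1294438/1287211498524) = -865312 + (609139 - I*√1294438/1287211498524) = -256173 - I*√1294438/1287211498524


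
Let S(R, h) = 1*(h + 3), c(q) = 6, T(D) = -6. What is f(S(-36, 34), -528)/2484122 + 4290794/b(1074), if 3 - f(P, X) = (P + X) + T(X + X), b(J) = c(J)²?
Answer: 2664713947717/22357098 ≈ 1.1919e+5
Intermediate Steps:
S(R, h) = 3 + h (S(R, h) = 1*(3 + h) = 3 + h)
b(J) = 36 (b(J) = 6² = 36)
f(P, X) = 9 - P - X (f(P, X) = 3 - ((P + X) - 6) = 3 - (-6 + P + X) = 3 + (6 - P - X) = 9 - P - X)
f(S(-36, 34), -528)/2484122 + 4290794/b(1074) = (9 - (3 + 34) - 1*(-528))/2484122 + 4290794/36 = (9 - 1*37 + 528)*(1/2484122) + 4290794*(1/36) = (9 - 37 + 528)*(1/2484122) + 2145397/18 = 500*(1/2484122) + 2145397/18 = 250/1242061 + 2145397/18 = 2664713947717/22357098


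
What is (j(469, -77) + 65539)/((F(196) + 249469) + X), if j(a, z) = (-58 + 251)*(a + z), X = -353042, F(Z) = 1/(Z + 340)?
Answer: -75680520/55515127 ≈ -1.3632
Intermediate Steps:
F(Z) = 1/(340 + Z)
j(a, z) = 193*a + 193*z (j(a, z) = 193*(a + z) = 193*a + 193*z)
(j(469, -77) + 65539)/((F(196) + 249469) + X) = ((193*469 + 193*(-77)) + 65539)/((1/(340 + 196) + 249469) - 353042) = ((90517 - 14861) + 65539)/((1/536 + 249469) - 353042) = (75656 + 65539)/((1/536 + 249469) - 353042) = 141195/(133715385/536 - 353042) = 141195/(-55515127/536) = 141195*(-536/55515127) = -75680520/55515127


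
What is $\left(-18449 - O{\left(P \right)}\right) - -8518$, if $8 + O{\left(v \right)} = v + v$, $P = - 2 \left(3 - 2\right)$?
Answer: $-9919$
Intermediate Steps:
$P = -2$ ($P = \left(-2\right) 1 = -2$)
$O{\left(v \right)} = -8 + 2 v$ ($O{\left(v \right)} = -8 + \left(v + v\right) = -8 + 2 v$)
$\left(-18449 - O{\left(P \right)}\right) - -8518 = \left(-18449 - \left(-8 + 2 \left(-2\right)\right)\right) - -8518 = \left(-18449 - \left(-8 - 4\right)\right) + 8518 = \left(-18449 - -12\right) + 8518 = \left(-18449 + 12\right) + 8518 = -18437 + 8518 = -9919$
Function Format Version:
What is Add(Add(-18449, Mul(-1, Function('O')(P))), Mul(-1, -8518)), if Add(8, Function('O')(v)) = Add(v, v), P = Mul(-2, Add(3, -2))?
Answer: -9919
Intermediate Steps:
P = -2 (P = Mul(-2, 1) = -2)
Function('O')(v) = Add(-8, Mul(2, v)) (Function('O')(v) = Add(-8, Add(v, v)) = Add(-8, Mul(2, v)))
Add(Add(-18449, Mul(-1, Function('O')(P))), Mul(-1, -8518)) = Add(Add(-18449, Mul(-1, Add(-8, Mul(2, -2)))), Mul(-1, -8518)) = Add(Add(-18449, Mul(-1, Add(-8, -4))), 8518) = Add(Add(-18449, Mul(-1, -12)), 8518) = Add(Add(-18449, 12), 8518) = Add(-18437, 8518) = -9919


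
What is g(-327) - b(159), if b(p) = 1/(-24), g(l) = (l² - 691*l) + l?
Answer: 7981417/24 ≈ 3.3256e+5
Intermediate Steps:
g(l) = l² - 690*l
b(p) = -1/24
g(-327) - b(159) = -327*(-690 - 327) - 1*(-1/24) = -327*(-1017) + 1/24 = 332559 + 1/24 = 7981417/24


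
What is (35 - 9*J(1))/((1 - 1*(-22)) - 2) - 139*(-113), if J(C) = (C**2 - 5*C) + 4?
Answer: 47126/3 ≈ 15709.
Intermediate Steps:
J(C) = 4 + C**2 - 5*C
(35 - 9*J(1))/((1 - 1*(-22)) - 2) - 139*(-113) = (35 - 9*(4 + 1**2 - 5*1))/((1 - 1*(-22)) - 2) - 139*(-113) = (35 - 9*(4 + 1 - 5))/((1 + 22) - 2) + 15707 = (35 - 9*0)/(23 - 2) + 15707 = (35 + 0)/21 + 15707 = 35*(1/21) + 15707 = 5/3 + 15707 = 47126/3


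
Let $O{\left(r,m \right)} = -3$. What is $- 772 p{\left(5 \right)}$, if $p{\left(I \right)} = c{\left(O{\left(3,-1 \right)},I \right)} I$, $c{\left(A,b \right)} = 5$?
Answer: $-19300$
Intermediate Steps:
$p{\left(I \right)} = 5 I$
$- 772 p{\left(5 \right)} = - 772 \cdot 5 \cdot 5 = \left(-772\right) 25 = -19300$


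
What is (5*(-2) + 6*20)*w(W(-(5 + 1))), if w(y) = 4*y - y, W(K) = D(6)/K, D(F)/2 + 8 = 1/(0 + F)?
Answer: 2585/3 ≈ 861.67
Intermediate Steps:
D(F) = -16 + 2/F (D(F) = -16 + 2/(0 + F) = -16 + 2/F)
W(K) = -47/(3*K) (W(K) = (-16 + 2/6)/K = (-16 + 2*(⅙))/K = (-16 + ⅓)/K = -47/(3*K))
w(y) = 3*y
(5*(-2) + 6*20)*w(W(-(5 + 1))) = (5*(-2) + 6*20)*(3*(-47*(-1/(5 + 1))/3)) = (-10 + 120)*(3*(-47/(3*((-1*6))))) = 110*(3*(-47/3/(-6))) = 110*(3*(-47/3*(-⅙))) = 110*(3*(47/18)) = 110*(47/6) = 2585/3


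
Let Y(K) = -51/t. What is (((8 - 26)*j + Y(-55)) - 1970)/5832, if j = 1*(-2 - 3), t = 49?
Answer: -92171/285768 ≈ -0.32254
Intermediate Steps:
Y(K) = -51/49
j = -5 (j = 1*(-5) = -5)
(((8 - 26)*j + Y(-55)) - 1970)/5832 = (((8 - 26)*(-5) - 51/49) - 1970)/5832 = ((-18*(-5) - 51/49) - 1970)*(1/5832) = ((90 - 51/49) - 1970)*(1/5832) = (4359/49 - 1970)*(1/5832) = -92171/49*1/5832 = -92171/285768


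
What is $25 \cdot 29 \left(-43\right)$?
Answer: $-31175$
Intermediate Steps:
$25 \cdot 29 \left(-43\right) = 725 \left(-43\right) = -31175$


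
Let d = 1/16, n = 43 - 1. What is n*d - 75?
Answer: -579/8 ≈ -72.375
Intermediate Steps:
n = 42
d = 1/16 ≈ 0.062500
n*d - 75 = 42*(1/16) - 75 = 21/8 - 75 = -579/8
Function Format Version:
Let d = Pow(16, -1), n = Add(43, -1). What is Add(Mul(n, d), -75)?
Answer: Rational(-579, 8) ≈ -72.375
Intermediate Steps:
n = 42
d = Rational(1, 16) ≈ 0.062500
Add(Mul(n, d), -75) = Add(Mul(42, Rational(1, 16)), -75) = Add(Rational(21, 8), -75) = Rational(-579, 8)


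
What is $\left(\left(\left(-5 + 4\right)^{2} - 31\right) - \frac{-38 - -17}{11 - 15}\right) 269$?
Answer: $- \frac{37929}{4} \approx -9482.3$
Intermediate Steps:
$\left(\left(\left(-5 + 4\right)^{2} - 31\right) - \frac{-38 - -17}{11 - 15}\right) 269 = \left(\left(\left(-1\right)^{2} - 31\right) - \frac{-38 + \left(-3 + 20\right)}{-4}\right) 269 = \left(\left(1 - 31\right) - \left(-38 + 17\right) \left(- \frac{1}{4}\right)\right) 269 = \left(-30 - \left(-21\right) \left(- \frac{1}{4}\right)\right) 269 = \left(-30 - \frac{21}{4}\right) 269 = \left(- \frac{141}{4}\right) 269 = - \frac{37929}{4}$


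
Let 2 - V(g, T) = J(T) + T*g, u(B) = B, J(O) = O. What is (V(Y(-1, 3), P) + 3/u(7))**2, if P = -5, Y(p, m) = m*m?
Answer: 134689/49 ≈ 2748.8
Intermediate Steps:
Y(p, m) = m**2
V(g, T) = 2 - T - T*g (V(g, T) = 2 - (T + T*g) = 2 + (-T - T*g) = 2 - T - T*g)
(V(Y(-1, 3), P) + 3/u(7))**2 = ((2 - 1*(-5) - 1*(-5)*3**2) + 3/7)**2 = ((2 + 5 - 1*(-5)*9) + 3*(1/7))**2 = ((2 + 5 + 45) + 3/7)**2 = (52 + 3/7)**2 = (367/7)**2 = 134689/49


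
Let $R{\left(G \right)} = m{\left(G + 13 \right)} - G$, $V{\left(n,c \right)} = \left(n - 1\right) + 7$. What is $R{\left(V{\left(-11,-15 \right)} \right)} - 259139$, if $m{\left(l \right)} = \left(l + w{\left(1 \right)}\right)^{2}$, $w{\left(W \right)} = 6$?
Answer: $-258938$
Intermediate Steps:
$V{\left(n,c \right)} = 6 + n$ ($V{\left(n,c \right)} = \left(-1 + n\right) + 7 = 6 + n$)
$m{\left(l \right)} = \left(6 + l\right)^{2}$ ($m{\left(l \right)} = \left(l + 6\right)^{2} = \left(6 + l\right)^{2}$)
$R{\left(G \right)} = \left(19 + G\right)^{2} - G$ ($R{\left(G \right)} = \left(6 + \left(G + 13\right)\right)^{2} - G = \left(6 + \left(13 + G\right)\right)^{2} - G = \left(19 + G\right)^{2} - G$)
$R{\left(V{\left(-11,-15 \right)} \right)} - 259139 = \left(\left(19 + \left(6 - 11\right)\right)^{2} - \left(6 - 11\right)\right) - 259139 = \left(\left(19 - 5\right)^{2} - -5\right) - 259139 = \left(14^{2} + 5\right) - 259139 = \left(196 + 5\right) - 259139 = 201 - 259139 = -258938$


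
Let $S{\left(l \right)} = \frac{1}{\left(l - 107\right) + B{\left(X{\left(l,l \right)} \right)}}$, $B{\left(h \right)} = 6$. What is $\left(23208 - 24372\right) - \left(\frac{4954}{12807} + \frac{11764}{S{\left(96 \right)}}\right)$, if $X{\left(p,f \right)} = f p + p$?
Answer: $\frac{738395438}{12807} \approx 57656.0$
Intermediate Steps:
$X{\left(p,f \right)} = p + f p$
$S{\left(l \right)} = \frac{1}{-101 + l}$ ($S{\left(l \right)} = \frac{1}{\left(l - 107\right) + 6} = \frac{1}{\left(-107 + l\right) + 6} = \frac{1}{-101 + l}$)
$\left(23208 - 24372\right) - \left(\frac{4954}{12807} + \frac{11764}{S{\left(96 \right)}}\right) = \left(23208 - 24372\right) - \left(\frac{4954}{12807} + \frac{11764}{\frac{1}{-101 + 96}}\right) = \left(23208 - 24372\right) - \left(4954 \cdot \frac{1}{12807} + \frac{11764}{\frac{1}{-5}}\right) = -1164 - \left(\frac{4954}{12807} + \frac{11764}{- \frac{1}{5}}\right) = -1164 - \left(\frac{4954}{12807} + 11764 \left(-5\right)\right) = -1164 - \left(\frac{4954}{12807} - 58820\right) = -1164 - - \frac{753302786}{12807} = -1164 + \frac{753302786}{12807} = \frac{738395438}{12807}$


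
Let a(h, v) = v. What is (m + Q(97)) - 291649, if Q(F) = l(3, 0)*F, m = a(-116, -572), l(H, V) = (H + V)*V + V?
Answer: -292221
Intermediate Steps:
l(H, V) = V + V*(H + V) (l(H, V) = V*(H + V) + V = V + V*(H + V))
m = -572
Q(F) = 0 (Q(F) = (0*(1 + 3 + 0))*F = (0*4)*F = 0*F = 0)
(m + Q(97)) - 291649 = (-572 + 0) - 291649 = -572 - 291649 = -292221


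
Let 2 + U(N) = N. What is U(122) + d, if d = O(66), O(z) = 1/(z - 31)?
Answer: 4201/35 ≈ 120.03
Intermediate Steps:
O(z) = 1/(-31 + z)
d = 1/35 (d = 1/(-31 + 66) = 1/35 ≈ 0.028571)
U(N) = -2 + N
U(122) + d = (-2 + 122) + 1/35 = 120 + 1/35 = 4201/35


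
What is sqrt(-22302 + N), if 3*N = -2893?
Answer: I*sqrt(209397)/3 ≈ 152.53*I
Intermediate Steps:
N = -2893/3 (N = (1/3)*(-2893) = -2893/3 ≈ -964.33)
sqrt(-22302 + N) = sqrt(-22302 - 2893/3) = sqrt(-69799/3) = I*sqrt(209397)/3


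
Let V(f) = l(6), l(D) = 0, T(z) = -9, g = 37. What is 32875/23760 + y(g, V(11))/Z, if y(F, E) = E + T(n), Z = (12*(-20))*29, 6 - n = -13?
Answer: 477133/344520 ≈ 1.3849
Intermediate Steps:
n = 19 (n = 6 - 1*(-13) = 6 + 13 = 19)
V(f) = 0
Z = -6960 (Z = -240*29 = -6960)
y(F, E) = -9 + E (y(F, E) = E - 9 = -9 + E)
32875/23760 + y(g, V(11))/Z = 32875/23760 + (-9 + 0)/(-6960) = 32875*(1/23760) - 9*(-1/6960) = 6575/4752 + 3/2320 = 477133/344520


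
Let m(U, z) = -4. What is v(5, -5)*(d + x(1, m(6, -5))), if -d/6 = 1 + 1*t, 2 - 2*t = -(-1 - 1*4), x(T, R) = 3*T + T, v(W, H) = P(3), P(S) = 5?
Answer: 35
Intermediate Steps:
v(W, H) = 5
x(T, R) = 4*T
t = -3/2 (t = 1 - (-1)*(-1 - 1*4)/2 = 1 - (-1)*(-1 - 4)/2 = 1 - (-1)*(-5)/2 = 1 - ½*5 = 1 - 5/2 = -3/2 ≈ -1.5000)
d = 3 (d = -6*(1 + 1*(-3/2)) = -6*(1 - 3/2) = -6*(-½) = 3)
v(5, -5)*(d + x(1, m(6, -5))) = 5*(3 + 4*1) = 5*(3 + 4) = 5*7 = 35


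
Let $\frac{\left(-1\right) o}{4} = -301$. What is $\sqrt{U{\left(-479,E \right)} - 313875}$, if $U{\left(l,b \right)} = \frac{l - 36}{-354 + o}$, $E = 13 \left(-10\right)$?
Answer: $\frac{i \sqrt{9071005010}}{170} \approx 560.25 i$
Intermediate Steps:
$o = 1204$ ($o = \left(-4\right) \left(-301\right) = 1204$)
$E = -130$
$U{\left(l,b \right)} = - \frac{18}{425} + \frac{l}{850}$ ($U{\left(l,b \right)} = \frac{l - 36}{-354 + 1204} = \frac{-36 + l}{850} = \left(-36 + l\right) \frac{1}{850} = - \frac{18}{425} + \frac{l}{850}$)
$\sqrt{U{\left(-479,E \right)} - 313875} = \sqrt{\left(- \frac{18}{425} + \frac{1}{850} \left(-479\right)\right) - 313875} = \sqrt{\left(- \frac{18}{425} - \frac{479}{850}\right) - 313875} = \sqrt{- \frac{103}{170} - 313875} = \sqrt{- \frac{53358853}{170}} = \frac{i \sqrt{9071005010}}{170}$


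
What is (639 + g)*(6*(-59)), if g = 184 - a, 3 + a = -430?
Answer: -444624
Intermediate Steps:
a = -433 (a = -3 - 430 = -433)
g = 617 (g = 184 - 1*(-433) = 184 + 433 = 617)
(639 + g)*(6*(-59)) = (639 + 617)*(6*(-59)) = 1256*(-354) = -444624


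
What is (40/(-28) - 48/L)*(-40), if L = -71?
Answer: 14960/497 ≈ 30.101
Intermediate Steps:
(40/(-28) - 48/L)*(-40) = (40/(-28) - 48/(-71))*(-40) = (40*(-1/28) - 48*(-1/71))*(-40) = (-10/7 + 48/71)*(-40) = -374/497*(-40) = 14960/497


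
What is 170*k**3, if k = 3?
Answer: 4590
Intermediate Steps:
170*k**3 = 170*3**3 = 170*27 = 4590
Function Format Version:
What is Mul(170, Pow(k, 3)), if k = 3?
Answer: 4590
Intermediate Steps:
Mul(170, Pow(k, 3)) = Mul(170, Pow(3, 3)) = Mul(170, 27) = 4590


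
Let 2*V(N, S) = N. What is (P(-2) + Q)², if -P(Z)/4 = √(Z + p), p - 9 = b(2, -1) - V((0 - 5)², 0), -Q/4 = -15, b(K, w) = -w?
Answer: 3528 - 720*I*√2 ≈ 3528.0 - 1018.2*I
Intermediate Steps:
Q = 60 (Q = -4*(-15) = 60)
V(N, S) = N/2
p = -5/2 (p = 9 + (-1*(-1) - (0 - 5)²/2) = 9 + (1 - (-5)²/2) = 9 + (1 - 25/2) = 9 - 23/2 = -5/2 ≈ -2.5000)
P(Z) = -4*√(-5/2 + Z) (P(Z) = -4*√(Z - 5/2) = -4*√(-5/2 + Z))
(P(-2) + Q)² = (-2*√(-10 + 4*(-2)) + 60)² = (-2*√(-10 - 8) + 60)² = (-6*I*√2 + 60)² = (60 - 6*I*√2)²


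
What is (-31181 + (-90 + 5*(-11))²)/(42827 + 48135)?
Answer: -5078/45481 ≈ -0.11165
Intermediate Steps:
(-31181 + (-90 + 5*(-11))²)/(42827 + 48135) = (-31181 + (-90 - 55)²)/90962 = (-31181 + (-145)²)*(1/90962) = (-31181 + 21025)*(1/90962) = -10156*1/90962 = -5078/45481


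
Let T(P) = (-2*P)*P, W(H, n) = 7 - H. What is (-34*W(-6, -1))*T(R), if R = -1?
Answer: 884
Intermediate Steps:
T(P) = -2*P²
(-34*W(-6, -1))*T(R) = (-34*(7 - 1*(-6)))*(-2*(-1)²) = (-34*(7 + 6))*(-2*1) = -34*13*(-2) = -442*(-2) = 884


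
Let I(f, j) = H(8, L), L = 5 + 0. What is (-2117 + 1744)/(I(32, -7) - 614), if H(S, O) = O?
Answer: 373/609 ≈ 0.61248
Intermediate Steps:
L = 5
I(f, j) = 5
(-2117 + 1744)/(I(32, -7) - 614) = (-2117 + 1744)/(5 - 614) = -373/(-609) = -373*(-1/609) = 373/609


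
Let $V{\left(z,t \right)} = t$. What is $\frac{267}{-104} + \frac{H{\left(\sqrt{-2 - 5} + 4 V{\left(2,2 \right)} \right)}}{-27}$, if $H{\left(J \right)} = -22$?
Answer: $- \frac{4921}{2808} \approx -1.7525$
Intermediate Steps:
$\frac{267}{-104} + \frac{H{\left(\sqrt{-2 - 5} + 4 V{\left(2,2 \right)} \right)}}{-27} = \frac{267}{-104} - \frac{22}{-27} = 267 \left(- \frac{1}{104}\right) - - \frac{22}{27} = - \frac{267}{104} + \frac{22}{27} = - \frac{4921}{2808}$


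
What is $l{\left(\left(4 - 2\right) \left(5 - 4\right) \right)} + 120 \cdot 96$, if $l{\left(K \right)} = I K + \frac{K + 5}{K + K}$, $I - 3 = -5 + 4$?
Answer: $\frac{46103}{4} \approx 11526.0$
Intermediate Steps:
$I = 2$ ($I = 3 + \left(-5 + 4\right) = 3 - 1 = 2$)
$l{\left(K \right)} = 2 K + \frac{5 + K}{2 K}$ ($l{\left(K \right)} = 2 K + \frac{K + 5}{K + K} = 2 K + \frac{5 + K}{2 K}$)
$l{\left(\left(4 - 2\right) \left(5 - 4\right) \right)} + 120 \cdot 96 = \frac{5 + \left(4 - 2\right) \left(5 - 4\right) \left(1 + 4 \left(4 - 2\right) \left(5 - 4\right)\right)}{2 \left(4 - 2\right) \left(5 - 4\right)} + 120 \cdot 96 = \frac{5 + 2 \cdot 1 \left(1 + 4 \cdot 2 \cdot 1\right)}{2 \cdot 2 \cdot 1} + 11520 = \frac{5 + 2 \left(1 + 4 \cdot 2\right)}{2 \cdot 2} + 11520 = \frac{1}{2} \cdot \frac{1}{2} \left(5 + 2 \left(1 + 8\right)\right) + 11520 = \frac{1}{2} \cdot \frac{1}{2} \left(5 + 2 \cdot 9\right) + 11520 = \frac{1}{2} \cdot \frac{1}{2} \left(5 + 18\right) + 11520 = \frac{1}{2} \cdot \frac{1}{2} \cdot 23 + 11520 = \frac{23}{4} + 11520 = \frac{46103}{4}$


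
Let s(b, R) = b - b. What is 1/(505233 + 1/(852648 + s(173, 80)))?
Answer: 852648/430785906985 ≈ 1.9793e-6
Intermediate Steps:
s(b, R) = 0
1/(505233 + 1/(852648 + s(173, 80))) = 1/(505233 + 1/(852648 + 0)) = 1/(505233 + 1/852648) = 1/(430785906985/852648) = 852648/430785906985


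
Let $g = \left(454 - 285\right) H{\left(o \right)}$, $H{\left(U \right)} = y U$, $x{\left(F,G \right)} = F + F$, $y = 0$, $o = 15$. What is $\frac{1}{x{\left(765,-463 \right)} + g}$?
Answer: $\frac{1}{1530} \approx 0.00065359$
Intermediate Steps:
$x{\left(F,G \right)} = 2 F$
$H{\left(U \right)} = 0$ ($H{\left(U \right)} = 0 U = 0$)
$g = 0$ ($g = \left(454 - 285\right) 0 = 169 \cdot 0 = 0$)
$\frac{1}{x{\left(765,-463 \right)} + g} = \frac{1}{2 \cdot 765 + 0} = \frac{1}{1530 + 0} = \frac{1}{1530}$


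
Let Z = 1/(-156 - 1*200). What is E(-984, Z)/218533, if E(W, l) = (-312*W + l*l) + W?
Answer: 38784257665/27695998288 ≈ 1.4004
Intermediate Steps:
Z = -1/356 (Z = 1/(-156 - 200) = 1/(-356) = -1/356 ≈ -0.0028090)
E(W, l) = l**2 - 311*W (E(W, l) = (-312*W + l**2) + W = (l**2 - 312*W) + W = l**2 - 311*W)
E(-984, Z)/218533 = ((-1/356)**2 - 311*(-984))/218533 = (1/126736 + 306024)*(1/218533) = (38784257665/126736)*(1/218533) = 38784257665/27695998288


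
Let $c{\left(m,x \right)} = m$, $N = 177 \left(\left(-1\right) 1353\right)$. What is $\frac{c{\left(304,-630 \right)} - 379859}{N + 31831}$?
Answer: $\frac{75911}{41530} \approx 1.8279$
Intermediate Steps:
$N = -239481$ ($N = 177 \left(-1353\right) = -239481$)
$\frac{c{\left(304,-630 \right)} - 379859}{N + 31831} = \frac{304 - 379859}{-239481 + 31831} = - \frac{379555}{-207650} = \left(-379555\right) \left(- \frac{1}{207650}\right) = \frac{75911}{41530}$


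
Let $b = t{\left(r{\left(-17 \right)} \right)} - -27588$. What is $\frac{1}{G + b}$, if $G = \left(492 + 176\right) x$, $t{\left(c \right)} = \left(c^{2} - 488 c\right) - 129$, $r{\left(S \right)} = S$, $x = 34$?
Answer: $\frac{1}{58756} \approx 1.702 \cdot 10^{-5}$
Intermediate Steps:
$t{\left(c \right)} = -129 + c^{2} - 488 c$
$b = 36044$ ($b = \left(-129 + \left(-17\right)^{2} - -8296\right) - -27588 = \left(-129 + 289 + 8296\right) + 27588 = 8456 + 27588 = 36044$)
$G = 22712$ ($G = \left(492 + 176\right) 34 = 668 \cdot 34 = 22712$)
$\frac{1}{G + b} = \frac{1}{22712 + 36044} = \frac{1}{58756}$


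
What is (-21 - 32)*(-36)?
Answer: 1908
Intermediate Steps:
(-21 - 32)*(-36) = -53*(-36) = 1908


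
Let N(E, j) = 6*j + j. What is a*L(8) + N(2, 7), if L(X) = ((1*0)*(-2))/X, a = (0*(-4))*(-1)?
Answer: 49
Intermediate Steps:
a = 0 (a = 0*(-1) = 0)
N(E, j) = 7*j
L(X) = 0 (L(X) = (0*(-2))/X = 0/X = 0)
a*L(8) + N(2, 7) = 0*0 + 7*7 = 0 + 49 = 49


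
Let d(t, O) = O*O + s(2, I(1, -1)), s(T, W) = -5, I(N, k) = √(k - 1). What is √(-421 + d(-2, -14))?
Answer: I*√230 ≈ 15.166*I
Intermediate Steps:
I(N, k) = √(-1 + k)
d(t, O) = -5 + O² (d(t, O) = O*O - 5 = O² - 5 = -5 + O²)
√(-421 + d(-2, -14)) = √(-421 + (-5 + (-14)²)) = √(-421 + (-5 + 196)) = √(-421 + 191) = √(-230) = I*√230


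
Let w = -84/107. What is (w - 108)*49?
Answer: -570360/107 ≈ -5330.5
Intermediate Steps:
w = -84/107 (w = -84*1/107 = -84/107 ≈ -0.78505)
(w - 108)*49 = (-84/107 - 108)*49 = -11640/107*49 = -570360/107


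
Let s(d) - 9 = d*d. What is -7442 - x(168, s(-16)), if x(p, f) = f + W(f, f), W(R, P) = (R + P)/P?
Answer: -7709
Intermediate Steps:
W(R, P) = (P + R)/P
s(d) = 9 + d**2 (s(d) = 9 + d*d = 9 + d**2)
x(p, f) = 2 + f (x(p, f) = f + (f + f)/f = f + (2*f)/f = f + 2 = 2 + f)
-7442 - x(168, s(-16)) = -7442 - (2 + (9 + (-16)**2)) = -7442 - (2 + (9 + 256)) = -7442 - (2 + 265) = -7442 - 1*267 = -7442 - 267 = -7709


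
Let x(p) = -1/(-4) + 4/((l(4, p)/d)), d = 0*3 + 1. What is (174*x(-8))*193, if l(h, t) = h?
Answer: 83955/2 ≈ 41978.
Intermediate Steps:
d = 1 (d = 0 + 1 = 1)
x(p) = 5/4 (x(p) = -1/(-4) + 4/((4/1)) = -1*(-¼) + 4/((4*1)) = ¼ + 4/4 = ¼ + 4*(¼) = ¼ + 1 = 5/4)
(174*x(-8))*193 = (174*(5/4))*193 = (435/2)*193 = 83955/2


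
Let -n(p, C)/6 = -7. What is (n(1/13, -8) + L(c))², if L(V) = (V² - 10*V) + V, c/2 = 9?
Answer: 41616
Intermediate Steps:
n(p, C) = 42 (n(p, C) = -6*(-7) = 42)
c = 18 (c = 2*9 = 18)
L(V) = V² - 9*V
(n(1/13, -8) + L(c))² = (42 + 18*(-9 + 18))² = (42 + 18*9)² = (42 + 162)² = 204² = 41616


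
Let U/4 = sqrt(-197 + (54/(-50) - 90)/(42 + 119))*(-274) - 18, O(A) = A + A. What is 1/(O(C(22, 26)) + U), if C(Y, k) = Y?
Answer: -1225/10382744796 + 685*I*sqrt(242018)/5191372398 ≈ -1.1798e-7 + 6.4913e-5*I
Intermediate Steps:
O(A) = 2*A
U = -72 - 1096*I*sqrt(242018)/35 (U = 4*(sqrt(-197 + (54/(-50) - 90)/(42 + 119))*(-274) - 18) = 4*(sqrt(-197 + (54*(-1/50) - 90)/161)*(-274) - 18) = 4*(sqrt(-197 + (-27/25 - 90)*(1/161))*(-274) - 18) = 4*(sqrt(-197 - 2277/25*1/161)*(-274) - 18) = 4*(sqrt(-197 - 99/175)*(-274) - 18) = 4*(sqrt(-34574/175)*(-274) - 18) = 4*((I*sqrt(242018)/35)*(-274) - 18) = 4*(-274*I*sqrt(242018)/35 - 18) = 4*(-18 - 274*I*sqrt(242018)/35) = -72 - 1096*I*sqrt(242018)/35 ≈ -72.0 - 15405.0*I)
1/(O(C(22, 26)) + U) = 1/(2*22 + (-72 - 1096*I*sqrt(242018)/35)) = 1/(44 + (-72 - 1096*I*sqrt(242018)/35)) = 1/(-28 - 1096*I*sqrt(242018)/35)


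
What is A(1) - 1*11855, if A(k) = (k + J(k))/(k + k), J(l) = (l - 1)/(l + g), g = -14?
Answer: -23709/2 ≈ -11855.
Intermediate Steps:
J(l) = (-1 + l)/(-14 + l) (J(l) = (l - 1)/(l - 14) = (-1 + l)/(-14 + l))
A(k) = (k + (-1 + k)/(-14 + k))/(2*k) (A(k) = (k + (-1 + k)/(-14 + k))/(k + k) = (k + (-1 + k)/(-14 + k))/((2*k)) = (k + (-1 + k)/(-14 + k))*(1/(2*k)) = (k + (-1 + k)/(-14 + k))/(2*k))
A(1) - 1*11855 = (1/2)*(-1 + 1 + 1*(-14 + 1))/(1*(-14 + 1)) - 1*11855 = (1/2)*1*(-1 + 1 + 1*(-13))/(-13) - 11855 = (1/2)*1*(-1/13)*(-1 + 1 - 13) - 11855 = (1/2)*1*(-1/13)*(-13) - 11855 = 1/2 - 11855 = -23709/2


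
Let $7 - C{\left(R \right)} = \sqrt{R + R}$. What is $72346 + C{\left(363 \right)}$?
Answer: $72353 - 11 \sqrt{6} \approx 72326.0$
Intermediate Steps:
$C{\left(R \right)} = 7 - \sqrt{2} \sqrt{R}$ ($C{\left(R \right)} = 7 - \sqrt{R + R} = 7 - \sqrt{2 R} = 7 - \sqrt{2} \sqrt{R}$)
$72346 + C{\left(363 \right)} = 72346 + \left(7 - \sqrt{2} \sqrt{363}\right) = 72346 + \left(7 - \sqrt{2} \cdot 11 \sqrt{3}\right) = 72346 + \left(7 - 11 \sqrt{6}\right) = 72353 - 11 \sqrt{6}$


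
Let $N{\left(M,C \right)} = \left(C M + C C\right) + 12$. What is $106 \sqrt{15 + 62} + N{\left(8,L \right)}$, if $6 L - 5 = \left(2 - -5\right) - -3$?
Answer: $\frac{153}{4} + 106 \sqrt{77} \approx 968.4$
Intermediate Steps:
$L = \frac{5}{2}$ ($L = \frac{5}{6} + \frac{\left(2 - -5\right) - -3}{6} = \frac{5}{6} + \frac{\left(2 + 5\right) + 3}{6} = \frac{5}{6} + \frac{7 + 3}{6} = \frac{5}{6} + \frac{1}{6} \cdot 10 = \frac{5}{6} + \frac{5}{3} = \frac{5}{2} \approx 2.5$)
$N{\left(M,C \right)} = 12 + C^{2} + C M$ ($N{\left(M,C \right)} = \left(C M + C^{2}\right) + 12 = \left(C^{2} + C M\right) + 12 = 12 + C^{2} + C M$)
$106 \sqrt{15 + 62} + N{\left(8,L \right)} = 106 \sqrt{15 + 62} + \left(12 + \left(\frac{5}{2}\right)^{2} + \frac{5}{2} \cdot 8\right) = 106 \sqrt{77} + \left(12 + \frac{25}{4} + 20\right) = 106 \sqrt{77} + \frac{153}{4} = \frac{153}{4} + 106 \sqrt{77}$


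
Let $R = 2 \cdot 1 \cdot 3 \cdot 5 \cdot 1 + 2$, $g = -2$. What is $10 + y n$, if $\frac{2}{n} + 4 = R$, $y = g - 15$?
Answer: $\frac{123}{14} \approx 8.7857$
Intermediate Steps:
$y = -17$ ($y = -2 - 15 = -17$)
$R = 32$ ($R = 2 \cdot 3 \cdot 5 + 2 = 2 \cdot 15 + 2 = 30 + 2 = 32$)
$n = \frac{1}{14}$ ($n = \frac{2}{-4 + 32} = \frac{2}{28} = 2 \cdot \frac{1}{28} = \frac{1}{14} \approx 0.071429$)
$10 + y n = 10 - \frac{17}{14} = \frac{123}{14}$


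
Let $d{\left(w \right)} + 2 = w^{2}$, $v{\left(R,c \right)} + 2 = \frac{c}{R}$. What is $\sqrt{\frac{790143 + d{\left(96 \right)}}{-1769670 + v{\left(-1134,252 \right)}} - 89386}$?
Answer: $\frac{i \sqrt{906989743595593066}}{3185410} \approx 298.98 i$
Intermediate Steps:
$v{\left(R,c \right)} = -2 + \frac{c}{R}$
$d{\left(w \right)} = -2 + w^{2}$
$\sqrt{\frac{790143 + d{\left(96 \right)}}{-1769670 + v{\left(-1134,252 \right)}} - 89386} = \sqrt{\frac{790143 - \left(2 - 96^{2}\right)}{-1769670 - \left(2 - \frac{252}{-1134}\right)} - 89386} = \sqrt{\frac{790143 + \left(-2 + 9216\right)}{-1769670 + \left(-2 + 252 \left(- \frac{1}{1134}\right)\right)} - 89386} = \sqrt{\frac{790143 + 9214}{-1769670 - \frac{20}{9}} - 89386} = \sqrt{\frac{799357}{-1769670 - \frac{20}{9}} - 89386} = \sqrt{\frac{799357}{- \frac{15927050}{9}} - 89386} = \sqrt{799357 \left(- \frac{9}{15927050}\right) - 89386} = \sqrt{- \frac{7194213}{15927050} - 89386} = \sqrt{- \frac{1423662485513}{15927050}} = \frac{i \sqrt{906989743595593066}}{3185410}$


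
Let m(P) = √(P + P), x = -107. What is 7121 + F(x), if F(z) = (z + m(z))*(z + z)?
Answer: 30019 - 214*I*√214 ≈ 30019.0 - 3130.6*I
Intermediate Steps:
m(P) = √2*√P (m(P) = √(2*P) = √2*√P)
F(z) = 2*z*(z + √2*√z) (F(z) = (z + √2*√z)*(z + z) = (z + √2*√z)*(2*z) = 2*z*(z + √2*√z))
7121 + F(x) = 7121 + 2*(-107)*(-107 + √2*√(-107)) = 7121 + 2*(-107)*(-107 + √2*(I*√107)) = 7121 + 2*(-107)*(-107 + I*√214) = 7121 + (22898 - 214*I*√214) = 30019 - 214*I*√214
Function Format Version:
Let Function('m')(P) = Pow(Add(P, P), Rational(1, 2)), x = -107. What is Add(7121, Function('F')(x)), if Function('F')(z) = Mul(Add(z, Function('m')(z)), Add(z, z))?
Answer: Add(30019, Mul(-214, I, Pow(214, Rational(1, 2)))) ≈ Add(30019., Mul(-3130.6, I))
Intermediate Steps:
Function('m')(P) = Mul(Pow(2, Rational(1, 2)), Pow(P, Rational(1, 2))) (Function('m')(P) = Pow(Mul(2, P), Rational(1, 2)) = Mul(Pow(2, Rational(1, 2)), Pow(P, Rational(1, 2))))
Function('F')(z) = Mul(2, z, Add(z, Mul(Pow(2, Rational(1, 2)), Pow(z, Rational(1, 2))))) (Function('F')(z) = Mul(Add(z, Mul(Pow(2, Rational(1, 2)), Pow(z, Rational(1, 2)))), Add(z, z)) = Mul(Add(z, Mul(Pow(2, Rational(1, 2)), Pow(z, Rational(1, 2)))), Mul(2, z)) = Mul(2, z, Add(z, Mul(Pow(2, Rational(1, 2)), Pow(z, Rational(1, 2))))))
Add(7121, Function('F')(x)) = Add(7121, Mul(2, -107, Add(-107, Mul(Pow(2, Rational(1, 2)), Pow(-107, Rational(1, 2)))))) = Add(7121, Mul(2, -107, Add(-107, Mul(Pow(2, Rational(1, 2)), Mul(I, Pow(107, Rational(1, 2))))))) = Add(7121, Mul(2, -107, Add(-107, Mul(I, Pow(214, Rational(1, 2)))))) = Add(7121, Add(22898, Mul(-214, I, Pow(214, Rational(1, 2))))) = Add(30019, Mul(-214, I, Pow(214, Rational(1, 2))))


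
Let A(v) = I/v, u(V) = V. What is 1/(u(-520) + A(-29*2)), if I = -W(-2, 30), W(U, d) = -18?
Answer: -29/15089 ≈ -0.0019219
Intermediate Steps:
I = 18 (I = -1*(-18) = 18)
A(v) = 18/v
1/(u(-520) + A(-29*2)) = 1/(-520 + 18/((-29*2))) = 1/(-520 + 18/(-58)) = 1/(-520 + 18*(-1/58)) = 1/(-520 - 9/29) = 1/(-15089/29) = -29/15089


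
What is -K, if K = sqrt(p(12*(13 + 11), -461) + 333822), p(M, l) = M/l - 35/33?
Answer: -sqrt(77257827704211)/15213 ≈ -577.77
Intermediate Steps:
p(M, l) = -35/33 + M/l (p(M, l) = M/l - 35*1/33 = M/l - 35/33 = -35/33 + M/l)
K = sqrt(77257827704211)/15213 (K = sqrt((-35/33 + (12*(13 + 11))/(-461)) + 333822) = sqrt((-35/33 + (12*24)*(-1/461)) + 333822) = sqrt((-35/33 + 288*(-1/461)) + 333822) = sqrt((-35/33 - 288/461) + 333822) = sqrt(-25639/15213 + 333822) = sqrt(5078408447/15213) = sqrt(77257827704211)/15213 ≈ 577.77)
-K = -sqrt(77257827704211)/15213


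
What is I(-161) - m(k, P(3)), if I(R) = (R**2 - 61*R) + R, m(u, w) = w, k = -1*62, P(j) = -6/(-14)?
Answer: 249064/7 ≈ 35581.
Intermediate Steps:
P(j) = 3/7 (P(j) = -6*(-1/14) = 3/7)
k = -62
I(R) = R**2 - 60*R
I(-161) - m(k, P(3)) = -161*(-60 - 161) - 1*3/7 = -161*(-221) - 3/7 = 35581 - 3/7 = 249064/7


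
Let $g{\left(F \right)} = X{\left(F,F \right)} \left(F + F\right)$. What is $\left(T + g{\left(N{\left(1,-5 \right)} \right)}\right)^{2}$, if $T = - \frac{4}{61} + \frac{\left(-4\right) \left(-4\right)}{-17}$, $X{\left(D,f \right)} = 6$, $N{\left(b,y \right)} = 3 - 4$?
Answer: $\frac{181926144}{1075369} \approx 169.18$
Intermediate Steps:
$N{\left(b,y \right)} = -1$ ($N{\left(b,y \right)} = 3 - 4 = -1$)
$g{\left(F \right)} = 12 F$ ($g{\left(F \right)} = 6 \left(F + F\right) = 6 \cdot 2 F = 12 F$)
$T = - \frac{1044}{1037}$ ($T = \left(-4\right) \frac{1}{61} + 16 \left(- \frac{1}{17}\right) = - \frac{4}{61} - \frac{16}{17} = - \frac{1044}{1037} \approx -1.0068$)
$\left(T + g{\left(N{\left(1,-5 \right)} \right)}\right)^{2} = \left(- \frac{1044}{1037} + 12 \left(-1\right)\right)^{2} = \left(- \frac{1044}{1037} - 12\right)^{2} = \left(- \frac{13488}{1037}\right)^{2} = \frac{181926144}{1075369}$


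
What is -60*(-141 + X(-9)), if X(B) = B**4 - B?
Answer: -385740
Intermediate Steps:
-60*(-141 + X(-9)) = -60*(-141 + ((-9)**4 - 1*(-9))) = -60*(-141 + (6561 + 9)) = -60*(-141 + 6570) = -60*6429 = -385740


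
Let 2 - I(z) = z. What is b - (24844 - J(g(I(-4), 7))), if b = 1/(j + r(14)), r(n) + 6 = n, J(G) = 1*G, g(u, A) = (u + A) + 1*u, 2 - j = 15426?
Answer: -382702201/15416 ≈ -24825.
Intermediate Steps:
j = -15424 (j = 2 - 1*15426 = 2 - 15426 = -15424)
I(z) = 2 - z
g(u, A) = A + 2*u (g(u, A) = (A + u) + u = A + 2*u)
J(G) = G
r(n) = -6 + n
b = -1/15416 (b = 1/(-15424 + (-6 + 14)) = 1/(-15424 + 8) = 1/(-15416) = -1/15416 ≈ -6.4868e-5)
b - (24844 - J(g(I(-4), 7))) = -1/15416 - (24844 - (7 + 2*(2 - 1*(-4)))) = -1/15416 - (24844 - (7 + 2*(2 + 4))) = -1/15416 - (24844 - (7 + 2*6)) = -1/15416 - (24844 - (7 + 12)) = -1/15416 - (24844 - 1*19) = -1/15416 - (24844 - 19) = -1/15416 - 1*24825 = -1/15416 - 24825 = -382702201/15416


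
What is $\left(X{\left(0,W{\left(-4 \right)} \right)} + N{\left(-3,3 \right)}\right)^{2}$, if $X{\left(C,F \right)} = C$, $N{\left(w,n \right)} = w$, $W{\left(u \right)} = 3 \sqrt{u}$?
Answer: $9$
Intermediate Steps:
$\left(X{\left(0,W{\left(-4 \right)} \right)} + N{\left(-3,3 \right)}\right)^{2} = \left(0 - 3\right)^{2} = \left(-3\right)^{2} = 9$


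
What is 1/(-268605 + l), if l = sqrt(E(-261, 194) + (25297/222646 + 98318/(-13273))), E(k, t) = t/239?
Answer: -63237505531493670/16985910174812918174177 - I*sqrt(3233516078963188584797322)/50957730524438754522531 ≈ -3.7229e-6 - 3.5288e-11*I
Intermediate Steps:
E(k, t) = t/239 (E(k, t) = t*(1/239) = t/239)
l = I*sqrt(3233516078963188584797322)/706288105562 (l = sqrt((1/239)*194 + (25297/222646 + 98318/(-13273))) = sqrt(194/239 + (25297*(1/222646) + 98318*(-1/13273))) = sqrt(194/239 + (25297/222646 - 98318/13273)) = sqrt(194/239 - 21554342347/2955180358) = sqrt(-4578182831481/706288105562) = I*sqrt(3233516078963188584797322)/706288105562 ≈ 2.546*I)
1/(-268605 + l) = 1/(-268605 + I*sqrt(3233516078963188584797322)/706288105562)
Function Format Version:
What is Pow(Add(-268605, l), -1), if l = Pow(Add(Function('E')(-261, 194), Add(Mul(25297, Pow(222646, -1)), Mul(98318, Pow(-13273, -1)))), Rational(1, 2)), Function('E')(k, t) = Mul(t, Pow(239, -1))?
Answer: Add(Rational(-63237505531493670, 16985910174812918174177), Mul(Rational(-1, 50957730524438754522531), I, Pow(3233516078963188584797322, Rational(1, 2)))) ≈ Add(-3.7229e-6, Mul(-3.5288e-11, I))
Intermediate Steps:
Function('E')(k, t) = Mul(Rational(1, 239), t) (Function('E')(k, t) = Mul(t, Rational(1, 239)) = Mul(Rational(1, 239), t))
l = Mul(Rational(1, 706288105562), I, Pow(3233516078963188584797322, Rational(1, 2))) (l = Pow(Add(Mul(Rational(1, 239), 194), Add(Mul(25297, Pow(222646, -1)), Mul(98318, Pow(-13273, -1)))), Rational(1, 2)) = Pow(Add(Rational(194, 239), Add(Mul(25297, Rational(1, 222646)), Mul(98318, Rational(-1, 13273)))), Rational(1, 2)) = Pow(Add(Rational(194, 239), Add(Rational(25297, 222646), Rational(-98318, 13273))), Rational(1, 2)) = Pow(Add(Rational(194, 239), Rational(-21554342347, 2955180358)), Rational(1, 2)) = Pow(Rational(-4578182831481, 706288105562), Rational(1, 2)) = Mul(Rational(1, 706288105562), I, Pow(3233516078963188584797322, Rational(1, 2))) ≈ Mul(2.5460, I))
Pow(Add(-268605, l), -1) = Pow(Add(-268605, Mul(Rational(1, 706288105562), I, Pow(3233516078963188584797322, Rational(1, 2)))), -1)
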